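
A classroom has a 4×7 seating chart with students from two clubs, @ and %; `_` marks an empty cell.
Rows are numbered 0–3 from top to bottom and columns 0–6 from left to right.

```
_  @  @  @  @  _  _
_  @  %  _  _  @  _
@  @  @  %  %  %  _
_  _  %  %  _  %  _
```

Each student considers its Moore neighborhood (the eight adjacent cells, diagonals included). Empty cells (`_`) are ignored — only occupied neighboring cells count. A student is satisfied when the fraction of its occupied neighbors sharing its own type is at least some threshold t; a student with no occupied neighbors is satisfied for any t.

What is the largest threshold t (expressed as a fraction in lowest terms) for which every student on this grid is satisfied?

(0,1)@ 2/3
(0,2)@ 3/4
(0,3)@ 2/3
(0,4)@ 2/2
(1,1)@ 5/6
(1,2)% 1/7
(1,5)@ 1/3
(2,0)@ 2/2
(2,1)@ 3/5
(2,2)@ 2/6
(2,3)% 4/5
(2,4)% 4/5
(2,5)% 2/3
(3,2)% 2/4
(3,3)% 3/4
(3,5)% 2/2
The smallest same-type fraction is 1/7 at (1,2), which reduces to 1/7. Any threshold above that leaves this student unsatisfied.

1/7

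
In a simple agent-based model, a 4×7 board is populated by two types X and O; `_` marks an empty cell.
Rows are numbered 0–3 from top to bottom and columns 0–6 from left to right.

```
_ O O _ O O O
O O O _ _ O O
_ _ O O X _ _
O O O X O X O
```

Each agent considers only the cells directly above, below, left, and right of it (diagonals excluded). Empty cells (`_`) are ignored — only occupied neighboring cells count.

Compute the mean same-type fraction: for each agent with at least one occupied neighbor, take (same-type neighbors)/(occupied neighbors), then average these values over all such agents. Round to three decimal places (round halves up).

(0,1)O 2/2
(0,2)O 2/2
(0,4)O 1/1
(0,5)O 3/3
(0,6)O 2/2
(1,0)O 1/1
(1,1)O 3/3
(1,2)O 3/3
(1,5)O 2/2
(1,6)O 2/2
(2,2)O 3/3
(2,3)O 1/3
(2,4)X 0/2
(3,0)O 1/1
(3,1)O 2/2
(3,2)O 2/3
(3,3)X 0/3
(3,4)O 0/3
(3,5)X 0/2
(3,6)O 0/1
Sum over 20 agents: 2/2 + 2/2 + 1/1 + 3/3 + 2/2 + 1/1 + 3/3 + 3/3 + 2/2 + 2/2 + 3/3 + 1/3 + 0/2 + 1/1 + 2/2 + 2/3 + 0/3 + 0/3 + 0/2 + 0/1 = 14; mean = 14 ÷ 20 = 7/10 = 0.7 → 0.700.

0.700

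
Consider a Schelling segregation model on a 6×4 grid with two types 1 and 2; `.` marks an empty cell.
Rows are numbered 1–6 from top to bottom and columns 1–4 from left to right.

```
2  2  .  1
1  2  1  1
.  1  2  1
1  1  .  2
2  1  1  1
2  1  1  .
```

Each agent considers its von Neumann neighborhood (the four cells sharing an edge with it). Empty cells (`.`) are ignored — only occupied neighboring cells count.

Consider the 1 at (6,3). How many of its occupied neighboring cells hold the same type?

Occupied neighbors of (6,3): (5,3)=1, (6,2)=1.
Same type (1): 2 of 2.

2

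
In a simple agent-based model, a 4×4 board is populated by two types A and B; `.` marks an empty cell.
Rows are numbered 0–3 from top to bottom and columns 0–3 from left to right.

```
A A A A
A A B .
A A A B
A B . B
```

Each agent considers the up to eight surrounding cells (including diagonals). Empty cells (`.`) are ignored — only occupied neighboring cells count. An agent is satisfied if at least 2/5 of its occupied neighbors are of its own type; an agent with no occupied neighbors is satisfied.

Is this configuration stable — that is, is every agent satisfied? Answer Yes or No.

No

(0,0)A 3/3 ok
(0,1)A 4/5 ok
(0,2)A 3/4 ok
(0,3)A 1/2 ok
(1,0)A 5/5 ok
(1,1)A 7/8 ok
(1,2)B 1/7 unhappy
(2,0)A 4/5 ok
(2,1)A 5/7 ok
(2,2)A 2/6 unhappy
(2,3)B 2/3 ok
(3,0)A 2/3 ok
(3,1)B 0/4 unhappy
(3,3)B 1/2 ok
For instance (1,2) has only 1/7 same-type neighbors, below 2/5.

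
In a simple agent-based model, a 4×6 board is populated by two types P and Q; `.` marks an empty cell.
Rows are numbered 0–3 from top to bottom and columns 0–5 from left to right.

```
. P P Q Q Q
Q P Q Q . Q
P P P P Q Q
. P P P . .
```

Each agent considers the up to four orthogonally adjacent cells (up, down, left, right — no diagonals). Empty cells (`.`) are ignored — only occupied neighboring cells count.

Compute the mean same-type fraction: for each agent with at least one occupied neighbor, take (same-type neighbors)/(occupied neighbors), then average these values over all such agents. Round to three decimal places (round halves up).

0.719

Row 0: (0,1)P 2/2 · (0,2)P 1/3 · (0,3)Q 2/3 · (0,4)Q 2/2 · (0,5)Q 2/2
Row 1: (1,0)Q 0/2 · (1,1)P 2/4 · (1,2)Q 1/4 · (1,3)Q 2/3 · (1,5)Q 2/2
Row 2: (2,0)P 1/2 · (2,1)P 4/4 · (2,2)P 3/4 · (2,3)P 2/4 · (2,4)Q 1/2 · (2,5)Q 2/2
Row 3: (3,1)P 2/2 · (3,2)P 3/3 · (3,3)P 2/2
Sum over 19 agents: 2/2 + 1/3 + 2/3 + 2/2 + 2/2 + 0/2 + 2/4 + 1/4 + 2/3 + 2/2 + 1/2 + 4/4 + 3/4 + 2/4 + 1/2 + 2/2 + 2/2 + 3/3 + 2/2 = 41/3; mean = 41/3 ÷ 19 = 41/57 = 0.719298… → 0.719.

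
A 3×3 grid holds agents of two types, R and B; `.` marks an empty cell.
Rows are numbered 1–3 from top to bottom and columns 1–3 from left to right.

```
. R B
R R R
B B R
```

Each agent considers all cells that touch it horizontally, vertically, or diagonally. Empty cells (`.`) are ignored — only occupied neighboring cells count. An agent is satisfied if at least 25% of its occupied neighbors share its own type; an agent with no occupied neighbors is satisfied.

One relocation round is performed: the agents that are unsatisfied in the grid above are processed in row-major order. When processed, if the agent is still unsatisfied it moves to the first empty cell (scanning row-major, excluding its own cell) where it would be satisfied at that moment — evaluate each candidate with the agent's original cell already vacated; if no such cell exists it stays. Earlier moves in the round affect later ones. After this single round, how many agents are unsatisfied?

2

Initially unsatisfied (in order): (1,3), (3,2).
  (1,3): no empty cell satisfies it; stays.
  (3,2): no empty cell satisfies it; stays.
Resulting grid:
. R B
R R R
B B R
Unsatisfied now: (1,3), (3,2).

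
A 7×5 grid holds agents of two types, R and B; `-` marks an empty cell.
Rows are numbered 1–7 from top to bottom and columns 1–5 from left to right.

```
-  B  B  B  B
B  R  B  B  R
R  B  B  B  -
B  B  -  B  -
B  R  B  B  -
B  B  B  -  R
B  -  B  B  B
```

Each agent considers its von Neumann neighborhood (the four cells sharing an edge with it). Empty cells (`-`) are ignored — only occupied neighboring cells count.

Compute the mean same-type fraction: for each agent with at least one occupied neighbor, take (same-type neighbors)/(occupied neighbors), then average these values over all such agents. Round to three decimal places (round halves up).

(1,2)B 1/2
(1,3)B 3/3
(1,4)B 3/3
(1,5)B 1/2
(2,1)B 0/2
(2,2)R 0/4
(2,3)B 3/4
(2,4)B 3/4
(2,5)R 0/2
(3,1)R 0/3
(3,2)B 2/4
(3,3)B 3/3
(3,4)B 3/3
(4,1)B 2/3
(4,2)B 2/3
(4,4)B 2/2
(5,1)B 2/3
(5,2)R 0/4
(5,3)B 2/3
(5,4)B 2/2
(6,1)B 3/3
(6,2)B 2/3
(6,3)B 3/3
(6,5)R 0/1
(7,1)B 1/1
(7,3)B 2/2
(7,4)B 2/2
(7,5)B 1/2
Sum over 28 agents: 1/2 + 3/3 + 3/3 + 1/2 + 0/2 + 0/4 + 3/4 + 3/4 + 0/2 + 0/3 + 2/4 + 3/3 + 3/3 + 2/3 + 2/3 + 2/2 + 2/3 + 0/4 + 2/3 + 2/2 + 3/3 + 2/3 + 3/3 + 0/1 + 1/1 + 2/2 + 2/2 + 1/2 = 107/6; mean = 107/6 ÷ 28 = 107/168 = 0.636904… → 0.637.

0.637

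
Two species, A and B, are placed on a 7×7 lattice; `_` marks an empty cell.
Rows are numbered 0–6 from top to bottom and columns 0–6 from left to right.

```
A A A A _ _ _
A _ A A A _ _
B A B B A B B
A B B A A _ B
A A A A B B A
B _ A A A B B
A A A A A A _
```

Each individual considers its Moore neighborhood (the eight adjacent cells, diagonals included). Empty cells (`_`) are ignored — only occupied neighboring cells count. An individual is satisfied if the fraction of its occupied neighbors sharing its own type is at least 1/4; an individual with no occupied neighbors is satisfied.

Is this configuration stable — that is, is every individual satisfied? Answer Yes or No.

Row 0: (0,0)A 2/2 satisfied · (0,1)A 4/4 satisfied · (0,2)A 4/4 satisfied · (0,3)A 4/4 satisfied
Row 1: (1,0)A 3/4 satisfied · (1,2)A 5/7 satisfied · (1,3)A 5/7 satisfied · (1,4)A 3/5 satisfied
Row 2: (2,0)B 1/4 satisfied · (2,1)A 3/7 satisfied · (2,2)B 3/7 satisfied · (2,3)B 2/8 satisfied · (2,4)A 4/6 satisfied · (2,5)B 2/5 satisfied · (2,6)B 2/2 satisfied
Row 3: (3,0)A 3/5 satisfied · (3,1)B 3/8 satisfied · (3,2)B 3/8 satisfied · (3,3)A 4/8 satisfied · (3,4)A 3/7 satisfied · (3,6)B 3/4 satisfied
Row 4: (4,0)A 2/4 satisfied · (4,1)A 4/7 satisfied · (4,2)A 5/7 satisfied · (4,3)A 6/8 satisfied · (4,4)B 2/7 satisfied · (4,5)B 4/7 satisfied · (4,6)A 0/4 not
Row 5: (5,0)B 0/4 not · (5,2)A 7/7 satisfied · (5,3)A 7/8 satisfied · (5,4)A 5/8 satisfied · (5,5)B 3/7 satisfied · (5,6)B 2/4 satisfied
Row 6: (6,0)A 1/2 satisfied · (6,1)A 3/4 satisfied · (6,2)A 4/4 satisfied · (6,3)A 5/5 satisfied · (6,4)A 4/5 satisfied · (6,5)A 2/4 satisfied
For instance (4,6) has only 0/4 same-type neighbors, below 1/4.

No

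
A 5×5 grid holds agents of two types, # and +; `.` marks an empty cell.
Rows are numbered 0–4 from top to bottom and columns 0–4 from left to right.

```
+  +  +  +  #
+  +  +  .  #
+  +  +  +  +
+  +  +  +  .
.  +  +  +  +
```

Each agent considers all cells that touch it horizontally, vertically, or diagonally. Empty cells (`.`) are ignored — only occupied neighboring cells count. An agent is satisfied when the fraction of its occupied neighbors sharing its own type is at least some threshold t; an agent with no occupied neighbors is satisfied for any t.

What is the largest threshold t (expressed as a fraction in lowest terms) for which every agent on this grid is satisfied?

Row 0: (0,0)+ 3/3 · (0,1)+ 5/5 · (0,2)+ 4/4 · (0,3)+ 2/4 · (0,4)# 1/2
Row 1: (1,0)+ 5/5 · (1,1)+ 8/8 · (1,2)+ 7/7 · (1,4)# 1/4
Row 2: (2,0)+ 5/5 · (2,1)+ 8/8 · (2,2)+ 7/7 · (2,3)+ 5/6 · (2,4)+ 2/3
Row 3: (3,0)+ 4/4 · (3,1)+ 7/7 · (3,2)+ 8/8 · (3,3)+ 7/7
Row 4: (4,1)+ 4/4 · (4,2)+ 5/5 · (4,3)+ 4/4 · (4,4)+ 2/2
The smallest same-type fraction is 1/4 at (1,4), which reduces to 1/4. Any threshold above that leaves this agent unsatisfied.

1/4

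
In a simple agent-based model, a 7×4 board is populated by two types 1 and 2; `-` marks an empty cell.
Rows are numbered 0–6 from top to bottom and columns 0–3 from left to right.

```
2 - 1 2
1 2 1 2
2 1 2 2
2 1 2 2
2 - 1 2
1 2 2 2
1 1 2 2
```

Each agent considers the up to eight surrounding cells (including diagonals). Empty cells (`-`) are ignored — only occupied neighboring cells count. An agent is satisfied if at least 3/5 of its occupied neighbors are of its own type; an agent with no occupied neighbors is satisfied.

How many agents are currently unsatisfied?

(0,0)2 1/2 ✗
(0,2)1 1/4 ✗
(0,3)2 1/3 ✗
(1,0)1 1/4 ✗
(1,1)2 3/7 ✗
(1,2)1 2/7 ✗
(1,3)2 3/5 ✓
(2,0)2 2/5 ✗
(2,1)1 3/8 ✗
(2,2)2 5/8 ✓
(2,3)2 4/5 ✓
(3,0)2 2/4 ✗
(3,1)1 2/7 ✗
(3,2)2 4/7 ✗
(3,3)2 4/5 ✓
(4,0)2 2/4 ✗
(4,2)1 1/7 ✗
(4,3)2 4/5 ✓
(5,0)1 2/4 ✗
(5,1)2 3/7 ✗
(5,2)2 5/7 ✓
(5,3)2 4/5 ✓
(6,0)1 2/3 ✓
(6,1)1 2/5 ✗
(6,2)2 4/5 ✓
(6,3)2 3/3 ✓
Unsatisfied: (0,0), (0,2), (0,3), (1,0), (1,1), (1,2), (2,0), (2,1), (3,0), (3,1), (3,2), (4,0), (4,2), (5,0), (5,1), (6,1) — 16 in total.

16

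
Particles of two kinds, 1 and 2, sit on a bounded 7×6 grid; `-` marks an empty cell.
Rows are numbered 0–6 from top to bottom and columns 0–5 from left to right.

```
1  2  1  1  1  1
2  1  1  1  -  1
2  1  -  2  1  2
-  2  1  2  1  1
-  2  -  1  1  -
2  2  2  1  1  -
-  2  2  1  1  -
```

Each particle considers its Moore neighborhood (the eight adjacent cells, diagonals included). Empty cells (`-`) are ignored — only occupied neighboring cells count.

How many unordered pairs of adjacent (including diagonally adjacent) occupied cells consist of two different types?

31

Scan each occupied cell's neighbors to the right and below (and the two forward diagonals) so each pair is counted once.
Row 0: 1(0,0)–2(0,1)≠ 1(0,0)–2(1,0)≠ 1(0,0)–1(1,1)= 2(0,1)–1(0,2)≠ 2(0,1)–1(1,1)≠ 2(0,1)–1(1,2)≠ 2(0,1)–2(1,0)= 1(0,2)–1(0,3)= 1(0,2)–1(1,2)= 1(0,2)–1(1,3)= 1(0,2)–1(1,1)= 1(0,3)–1(0,4)= 1(0,3)–1(1,3)= 1(0,3)–1(1,2)= 1(0,4)–1(0,5)= 1(0,4)–1(1,5)= 1(0,4)–1(1,3)= 1(0,5)–1(1,5)=  → 5/18 unlike.
Row 1: 2(1,0)–1(1,1)≠ 2(1,0)–2(2,0)= 2(1,0)–1(2,1)≠ 1(1,1)–1(1,2)= 1(1,1)–1(2,1)= 1(1,1)–2(2,0)≠ 1(1,2)–1(1,3)= 1(1,2)–2(2,3)≠ 1(1,2)–1(2,1)= 1(1,3)–2(2,3)≠ 1(1,3)–1(2,4)= 1(1,5)–2(2,5)≠ 1(1,5)–1(2,4)=  → 6/13 unlike.
Row 2: 2(2,0)–1(2,1)≠ 2(2,0)–2(3,1)= 1(2,1)–2(3,1)≠ 1(2,1)–1(3,2)= 2(2,3)–1(2,4)≠ 2(2,3)–2(3,3)= 2(2,3)–1(3,4)≠ 2(2,3)–1(3,2)≠ 1(2,4)–2(2,5)≠ 1(2,4)–1(3,4)= 1(2,4)–1(3,5)= 1(2,4)–2(3,3)≠ 2(2,5)–1(3,5)≠ 2(2,5)–1(3,4)≠  → 9/14 unlike.
Row 3: 2(3,1)–1(3,2)≠ 2(3,1)–2(4,1)= 1(3,2)–2(3,3)≠ 1(3,2)–1(4,3)= 1(3,2)–2(4,1)≠ 2(3,3)–1(3,4)≠ 2(3,3)–1(4,3)≠ 2(3,3)–1(4,4)≠ 1(3,4)–1(3,5)= 1(3,4)–1(4,4)= 1(3,4)–1(4,3)= 1(3,5)–1(4,4)=  → 6/12 unlike.
Row 4: 2(4,1)–2(5,1)= 2(4,1)–2(5,2)= 2(4,1)–2(5,0)= 1(4,3)–1(4,4)= 1(4,3)–1(5,3)= 1(4,3)–1(5,4)= 1(4,3)–2(5,2)≠ 1(4,4)–1(5,4)= 1(4,4)–1(5,3)=  → 1/9 unlike.
Row 5: 2(5,0)–2(5,1)= 2(5,0)–2(6,1)= 2(5,1)–2(5,2)= 2(5,1)–2(6,1)= 2(5,1)–2(6,2)= 2(5,2)–1(5,3)≠ 2(5,2)–2(6,2)= 2(5,2)–1(6,3)≠ 2(5,2)–2(6,1)= 1(5,3)–1(5,4)= 1(5,3)–1(6,3)= 1(5,3)–1(6,4)= 1(5,3)–2(6,2)≠ 1(5,4)–1(6,4)= 1(5,4)–1(6,3)=  → 3/15 unlike.
Row 6: 2(6,1)–2(6,2)= 2(6,2)–1(6,3)≠ 1(6,3)–1(6,4)=  → 1/3 unlike.
Total adjacent occupied pairs: 84; unlike-type pairs: 31.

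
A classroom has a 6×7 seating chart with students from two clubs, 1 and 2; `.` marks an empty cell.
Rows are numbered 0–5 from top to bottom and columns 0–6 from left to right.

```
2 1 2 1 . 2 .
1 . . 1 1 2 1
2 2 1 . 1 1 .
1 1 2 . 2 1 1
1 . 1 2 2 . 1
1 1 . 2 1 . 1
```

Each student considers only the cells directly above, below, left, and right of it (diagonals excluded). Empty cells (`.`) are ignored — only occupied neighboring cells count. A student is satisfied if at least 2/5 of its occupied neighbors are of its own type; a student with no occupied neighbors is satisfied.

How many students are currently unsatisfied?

14

(0,0)2 0/2 ✗
(0,1)1 0/2 ✗
(0,2)2 0/2 ✗
(0,3)1 1/2 ✓
(0,5)2 1/1 ✓
(1,0)1 0/2 ✗
(1,3)1 2/2 ✓
(1,4)1 2/3 ✓
(1,5)2 1/4 ✗
(1,6)1 0/1 ✗
(2,0)2 1/3 ✗
(2,1)2 1/3 ✗
(2,2)1 0/2 ✗
(2,4)1 2/3 ✓
(2,5)1 2/3 ✓
(3,0)1 2/3 ✓
(3,1)1 1/3 ✗
(3,2)2 0/3 ✗
(3,4)2 1/3 ✗
(3,5)1 2/3 ✓
(3,6)1 2/2 ✓
(4,0)1 2/2 ✓
(4,2)1 0/2 ✗
(4,3)2 2/3 ✓
(4,4)2 2/3 ✓
(4,6)1 2/2 ✓
(5,0)1 2/2 ✓
(5,1)1 1/1 ✓
(5,3)2 1/2 ✓
(5,4)1 0/2 ✗
(5,6)1 1/1 ✓
Unsatisfied: (0,0), (0,1), (0,2), (1,0), (1,5), (1,6), (2,0), (2,1), (2,2), (3,1), (3,2), (3,4), (4,2), (5,4) — 14 in total.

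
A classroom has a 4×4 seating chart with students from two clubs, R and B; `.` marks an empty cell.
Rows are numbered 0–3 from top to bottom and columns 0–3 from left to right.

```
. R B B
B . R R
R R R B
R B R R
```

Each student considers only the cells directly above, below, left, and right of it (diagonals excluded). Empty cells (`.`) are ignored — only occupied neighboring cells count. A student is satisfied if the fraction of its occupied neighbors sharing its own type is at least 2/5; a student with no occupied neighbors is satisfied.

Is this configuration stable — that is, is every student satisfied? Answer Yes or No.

No

Row 0: (0,1)R 0/1 ✗ · (0,2)B 1/3 ✗ · (0,3)B 1/2 ✓
Row 1: (1,0)B 0/1 ✗ · (1,2)R 2/3 ✓ · (1,3)R 1/3 ✗
Row 2: (2,0)R 2/3 ✓ · (2,1)R 2/3 ✓ · (2,2)R 3/4 ✓ · (2,3)B 0/3 ✗
Row 3: (3,0)R 1/2 ✓ · (3,1)B 0/3 ✗ · (3,2)R 2/3 ✓ · (3,3)R 1/2 ✓
For instance (0,1) has only 0/1 same-type neighbors, below 2/5.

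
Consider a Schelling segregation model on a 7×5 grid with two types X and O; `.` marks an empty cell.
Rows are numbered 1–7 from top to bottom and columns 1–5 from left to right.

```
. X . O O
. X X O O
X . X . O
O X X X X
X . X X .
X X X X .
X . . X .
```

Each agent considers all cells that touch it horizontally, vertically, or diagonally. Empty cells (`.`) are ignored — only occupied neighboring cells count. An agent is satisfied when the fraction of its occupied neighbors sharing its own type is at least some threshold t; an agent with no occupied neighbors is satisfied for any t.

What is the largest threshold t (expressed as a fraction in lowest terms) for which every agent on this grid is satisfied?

0/1

Row 1: (1,2)X 2/2 · (1,4)O 3/4 · (1,5)O 3/3
Row 2: (2,2)X 4/4 · (2,3)X 3/5 · (2,4)O 4/6 · (2,5)O 4/4
Row 3: (3,1)X 2/3 · (3,3)X 5/6 · (3,5)O 2/4
Row 4: (4,1)O 0/3 · (4,2)X 5/6 · (4,3)X 5/5 · (4,4)X 5/6 · (4,5)X 2/3
Row 5: (5,1)X 3/4 · (5,3)X 7/7 · (5,4)X 6/6
Row 6: (6,1)X 3/3 · (6,2)X 5/5 · (6,3)X 5/5 · (6,4)X 4/4
Row 7: (7,1)X 2/2 · (7,4)X 2/2
The smallest same-type fraction is 0/3 at (4,1), which reduces to 0/1. Any threshold above that leaves this agent unsatisfied.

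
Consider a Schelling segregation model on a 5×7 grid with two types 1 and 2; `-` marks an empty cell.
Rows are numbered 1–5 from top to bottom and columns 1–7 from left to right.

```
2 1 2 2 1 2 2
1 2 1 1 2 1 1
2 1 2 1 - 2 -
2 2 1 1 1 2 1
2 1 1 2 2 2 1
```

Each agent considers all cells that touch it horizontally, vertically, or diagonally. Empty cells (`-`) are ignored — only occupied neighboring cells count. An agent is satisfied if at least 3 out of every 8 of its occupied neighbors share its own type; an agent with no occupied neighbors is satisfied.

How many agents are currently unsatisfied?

10

(1,1)2 1/3 unhappy
(1,2)1 2/5 ok
(1,3)2 2/5 ok
(1,4)2 2/5 ok
(1,5)1 2/5 ok
(1,6)2 2/5 ok
(1,7)2 1/3 unhappy
(2,1)1 2/5 ok
(2,2)2 4/8 ok
(2,3)1 4/8 ok
(2,4)1 3/7 ok
(2,5)2 3/7 ok
(2,6)1 2/6 unhappy
(2,7)1 1/4 unhappy
(3,1)2 3/5 ok
(3,2)1 3/8 ok
(3,3)2 2/8 unhappy
(3,4)1 5/7 ok
(3,6)2 2/6 unhappy
(4,1)2 3/5 ok
(4,2)2 4/8 ok
(4,3)1 5/8 ok
(4,4)1 4/7 ok
(4,5)1 2/7 unhappy
(4,6)2 3/6 ok
(4,7)1 1/4 unhappy
(5,1)2 2/3 ok
(5,2)1 2/5 ok
(5,3)1 3/5 ok
(5,4)2 1/5 unhappy
(5,5)2 3/5 ok
(5,6)2 2/5 ok
(5,7)1 1/3 unhappy
Unsatisfied: (1,1), (1,7), (2,6), (2,7), (3,3), (3,6), (4,5), (4,7), (5,4), (5,7) — 10 in total.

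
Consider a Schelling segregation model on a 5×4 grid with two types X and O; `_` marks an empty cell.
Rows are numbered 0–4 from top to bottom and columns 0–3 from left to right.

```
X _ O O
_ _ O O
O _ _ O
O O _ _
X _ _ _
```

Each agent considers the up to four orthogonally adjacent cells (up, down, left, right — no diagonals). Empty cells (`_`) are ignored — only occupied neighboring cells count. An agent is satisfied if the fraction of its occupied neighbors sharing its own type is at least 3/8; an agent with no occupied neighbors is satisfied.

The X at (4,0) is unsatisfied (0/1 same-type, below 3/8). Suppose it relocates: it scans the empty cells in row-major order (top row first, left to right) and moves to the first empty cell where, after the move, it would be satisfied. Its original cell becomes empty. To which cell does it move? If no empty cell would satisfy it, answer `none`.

Vacating (4,0). Empty cells in order:
  (0,1): 1/2 same-type → satisfied — stop here.

(0,1)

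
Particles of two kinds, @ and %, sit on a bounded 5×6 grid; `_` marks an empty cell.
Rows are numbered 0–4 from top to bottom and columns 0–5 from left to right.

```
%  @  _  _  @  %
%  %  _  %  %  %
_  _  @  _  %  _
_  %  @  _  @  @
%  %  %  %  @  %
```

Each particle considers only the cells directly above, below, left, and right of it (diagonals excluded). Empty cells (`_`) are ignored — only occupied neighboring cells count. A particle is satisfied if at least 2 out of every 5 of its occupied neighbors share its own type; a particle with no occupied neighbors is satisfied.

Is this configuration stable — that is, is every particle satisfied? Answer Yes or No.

No

(0,0)% 1/2 satisfied
(0,1)@ 0/2 not
(0,4)@ 0/2 not
(0,5)% 1/2 satisfied
(1,0)% 2/2 satisfied
(1,1)% 1/2 satisfied
(1,3)% 1/1 satisfied
(1,4)% 3/4 satisfied
(1,5)% 2/2 satisfied
(2,2)@ 1/1 satisfied
(2,4)% 1/2 satisfied
(3,1)% 1/2 satisfied
(3,2)@ 1/3 not
(3,4)@ 2/3 satisfied
(3,5)@ 1/2 satisfied
(4,0)% 1/1 satisfied
(4,1)% 3/3 satisfied
(4,2)% 2/3 satisfied
(4,3)% 1/2 satisfied
(4,4)@ 1/3 not
(4,5)% 0/2 not
For instance (0,1) has only 0/2 same-type neighbors, below 2/5.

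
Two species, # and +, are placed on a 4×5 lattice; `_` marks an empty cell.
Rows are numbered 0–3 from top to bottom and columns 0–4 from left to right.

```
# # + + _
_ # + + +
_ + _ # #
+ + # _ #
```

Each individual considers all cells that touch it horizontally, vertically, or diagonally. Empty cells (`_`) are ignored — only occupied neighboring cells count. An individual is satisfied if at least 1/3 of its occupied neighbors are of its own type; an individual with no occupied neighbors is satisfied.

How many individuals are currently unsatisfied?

(0,0)# 2/2 satisfied
(0,1)# 2/4 satisfied
(0,2)+ 3/5 satisfied
(0,3)+ 4/4 satisfied
(1,1)# 2/5 satisfied
(1,2)+ 4/7 satisfied
(1,3)+ 4/6 satisfied
(1,4)+ 2/4 satisfied
(2,1)+ 3/5 satisfied
(2,3)# 3/6 satisfied
(2,4)# 2/4 satisfied
(3,0)+ 2/2 satisfied
(3,1)+ 2/3 satisfied
(3,2)# 1/3 satisfied
(3,4)# 2/2 satisfied
Every one meets the threshold.

0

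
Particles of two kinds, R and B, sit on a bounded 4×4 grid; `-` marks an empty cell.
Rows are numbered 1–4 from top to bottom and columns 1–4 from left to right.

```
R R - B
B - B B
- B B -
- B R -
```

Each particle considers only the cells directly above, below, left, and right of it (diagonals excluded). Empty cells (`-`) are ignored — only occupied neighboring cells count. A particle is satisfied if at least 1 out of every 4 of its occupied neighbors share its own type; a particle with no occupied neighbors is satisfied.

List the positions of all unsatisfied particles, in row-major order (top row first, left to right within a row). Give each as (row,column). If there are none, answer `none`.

(2,1), (4,3)

(1,1)R 1/2 satisfied
(1,2)R 1/1 satisfied
(1,4)B 1/1 satisfied
(2,1)B 0/1 not
(2,3)B 2/2 satisfied
(2,4)B 2/2 satisfied
(3,2)B 2/2 satisfied
(3,3)B 2/3 satisfied
(4,2)B 1/2 satisfied
(4,3)R 0/2 not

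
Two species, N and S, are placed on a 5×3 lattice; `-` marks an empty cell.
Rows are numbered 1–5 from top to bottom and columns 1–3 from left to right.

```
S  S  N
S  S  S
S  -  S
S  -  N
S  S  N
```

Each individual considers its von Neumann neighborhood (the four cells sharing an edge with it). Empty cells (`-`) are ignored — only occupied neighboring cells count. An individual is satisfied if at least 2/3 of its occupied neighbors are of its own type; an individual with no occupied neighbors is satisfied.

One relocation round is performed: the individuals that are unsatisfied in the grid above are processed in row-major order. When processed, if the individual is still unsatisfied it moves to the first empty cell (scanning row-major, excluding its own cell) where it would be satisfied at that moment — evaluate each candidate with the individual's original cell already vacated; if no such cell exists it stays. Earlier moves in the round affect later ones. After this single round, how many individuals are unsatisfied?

2

Initially unsatisfied (in order): (1,3), (3,3), (4,3), (5,2), (5,3).
  (1,3): no empty cell satisfies it; stays.
  (3,3) → (3,2).
  (4,3): now satisfied by earlier moves; stays.
  (5,2) → (3,3).
  (5,3): now satisfied by earlier moves; stays.
Resulting grid:
S S N
S S S
S S S
S - N
S - N
Unsatisfied now: (1,3), (4,3).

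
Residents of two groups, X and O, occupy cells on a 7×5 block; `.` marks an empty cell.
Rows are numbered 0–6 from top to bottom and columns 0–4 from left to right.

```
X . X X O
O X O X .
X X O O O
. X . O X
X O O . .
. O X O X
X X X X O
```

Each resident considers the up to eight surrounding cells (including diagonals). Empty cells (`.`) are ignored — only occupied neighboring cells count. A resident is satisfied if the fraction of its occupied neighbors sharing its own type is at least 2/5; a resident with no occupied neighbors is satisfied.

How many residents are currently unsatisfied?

(0,0)X 1/2 ok
(0,2)X 3/4 ok
(0,3)X 2/4 ok
(0,4)O 0/2 unhappy
(1,0)O 0/4 unhappy
(1,1)X 4/7 ok
(1,2)O 2/7 unhappy
(1,3)X 2/7 unhappy
(2,0)X 3/4 ok
(2,1)X 3/6 ok
(2,2)O 3/7 ok
(2,3)O 4/6 ok
(2,4)O 2/4 ok
(3,1)X 3/6 ok
(3,3)O 4/5 ok
(3,4)X 0/3 unhappy
(4,0)X 1/3 unhappy
(4,1)O 2/5 ok
(4,2)O 4/6 ok
(5,1)O 2/7 unhappy
(5,2)X 3/7 ok
(5,3)O 2/6 unhappy
(5,4)X 1/3 unhappy
(6,0)X 1/2 ok
(6,1)X 3/4 ok
(6,2)X 3/5 ok
(6,3)X 3/5 ok
(6,4)O 1/3 unhappy
Unsatisfied: (0,4), (1,0), (1,2), (1,3), (3,4), (4,0), (5,1), (5,3), (5,4), (6,4) — 10 in total.

10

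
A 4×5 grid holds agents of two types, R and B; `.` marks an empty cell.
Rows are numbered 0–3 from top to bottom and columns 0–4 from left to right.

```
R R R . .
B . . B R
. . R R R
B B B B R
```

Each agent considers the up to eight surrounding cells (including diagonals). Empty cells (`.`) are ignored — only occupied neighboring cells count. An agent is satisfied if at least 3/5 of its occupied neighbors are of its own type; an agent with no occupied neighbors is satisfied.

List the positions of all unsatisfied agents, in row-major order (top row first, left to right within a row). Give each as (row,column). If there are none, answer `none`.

Row 0: (0,0)R 1/2 unhappy · (0,1)R 2/3 ok · (0,2)R 1/2 unhappy
Row 1: (1,0)B 0/2 unhappy · (1,3)B 0/5 unhappy · (1,4)R 2/3 ok
Row 2: (2,2)R 1/5 unhappy · (2,3)R 4/7 unhappy · (2,4)R 3/5 ok
Row 3: (3,0)B 1/1 ok · (3,1)B 2/3 ok · (3,2)B 2/4 unhappy · (3,3)B 1/5 unhappy · (3,4)R 2/3 ok

(0,0), (0,2), (1,0), (1,3), (2,2), (2,3), (3,2), (3,3)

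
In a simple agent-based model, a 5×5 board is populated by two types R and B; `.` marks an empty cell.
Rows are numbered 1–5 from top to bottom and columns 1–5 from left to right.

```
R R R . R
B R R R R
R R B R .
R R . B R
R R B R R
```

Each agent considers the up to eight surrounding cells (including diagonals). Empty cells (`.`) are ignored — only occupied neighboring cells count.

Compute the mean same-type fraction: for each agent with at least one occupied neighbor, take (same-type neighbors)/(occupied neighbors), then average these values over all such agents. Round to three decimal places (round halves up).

0.691

Row 1: (1,1)R 2/3 · (1,2)R 4/5 · (1,3)R 4/4 · (1,5)R 2/2
Row 2: (2,1)B 0/5 · (2,2)R 6/8 · (2,3)R 6/7 · (2,4)R 5/6 · (2,5)R 3/3
Row 3: (3,1)R 4/5 · (3,2)R 5/7 · (3,3)B 1/7 · (3,4)R 4/6
Row 4: (4,1)R 5/5 · (4,2)R 5/7 · (4,4)B 2/6 · (4,5)R 3/4
Row 5: (5,1)R 3/3 · (5,2)R 3/4 · (5,3)B 1/4 · (5,4)R 2/4 · (5,5)R 2/3
Sum over 22 agents: 2/3 + 4/5 + 4/4 + 2/2 + 0/5 + 6/8 + 6/7 + 5/6 + 3/3 + 4/5 + 5/7 + 1/7 + 4/6 + 5/5 + 5/7 + 2/6 + 3/4 + 3/3 + 3/4 + 1/4 + 2/4 + 2/3 = 3191/210; mean = 3191/210 ÷ 22 = 3191/4620 = 0.690692… → 0.691.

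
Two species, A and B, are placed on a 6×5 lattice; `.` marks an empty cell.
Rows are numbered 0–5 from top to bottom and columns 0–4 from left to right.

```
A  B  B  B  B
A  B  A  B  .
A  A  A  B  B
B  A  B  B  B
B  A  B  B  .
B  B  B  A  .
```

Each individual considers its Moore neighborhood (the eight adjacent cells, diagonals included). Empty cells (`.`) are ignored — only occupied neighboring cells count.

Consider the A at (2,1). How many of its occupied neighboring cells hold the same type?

5

Occupied neighbors of (2,1): (1,0)=A, (1,1)=B, (1,2)=A, (2,0)=A, (2,2)=A, (3,0)=B, (3,1)=A, (3,2)=B.
Same type (A): 5 of 8.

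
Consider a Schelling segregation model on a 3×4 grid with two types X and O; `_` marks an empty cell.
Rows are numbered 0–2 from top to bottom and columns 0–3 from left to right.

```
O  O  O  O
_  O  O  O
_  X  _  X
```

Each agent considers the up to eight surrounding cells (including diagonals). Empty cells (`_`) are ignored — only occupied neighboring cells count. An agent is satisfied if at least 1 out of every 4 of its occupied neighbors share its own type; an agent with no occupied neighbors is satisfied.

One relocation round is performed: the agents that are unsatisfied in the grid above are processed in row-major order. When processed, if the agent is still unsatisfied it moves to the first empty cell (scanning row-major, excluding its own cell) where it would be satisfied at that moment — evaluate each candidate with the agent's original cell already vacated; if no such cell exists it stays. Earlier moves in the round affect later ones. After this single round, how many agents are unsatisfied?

0

Initially unsatisfied (in order): (2,1), (2,3).
  (2,1) → (2,2).
  (2,3): now satisfied by earlier moves; stays.
Resulting grid:
O O O O
_ O O O
_ _ X X
All satisfied now.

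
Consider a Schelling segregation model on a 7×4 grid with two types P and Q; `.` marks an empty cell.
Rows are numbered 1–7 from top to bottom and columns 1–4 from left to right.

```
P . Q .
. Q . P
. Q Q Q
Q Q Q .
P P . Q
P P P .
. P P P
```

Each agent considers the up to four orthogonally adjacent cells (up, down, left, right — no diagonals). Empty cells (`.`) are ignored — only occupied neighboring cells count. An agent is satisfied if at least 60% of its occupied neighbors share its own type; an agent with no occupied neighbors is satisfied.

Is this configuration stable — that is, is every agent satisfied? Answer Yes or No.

Row 1: (1,1)P 0/0 ✓ · (1,3)Q 0/0 ✓
Row 2: (2,2)Q 1/1 ✓ · (2,4)P 0/1 ✗
Row 3: (3,2)Q 3/3 ✓ · (3,3)Q 3/3 ✓ · (3,4)Q 1/2 ✗
Row 4: (4,1)Q 1/2 ✗ · (4,2)Q 3/4 ✓ · (4,3)Q 2/2 ✓
Row 5: (5,1)P 2/3 ✓ · (5,2)P 2/3 ✓ · (5,4)Q 0/0 ✓
Row 6: (6,1)P 2/2 ✓ · (6,2)P 4/4 ✓ · (6,3)P 2/2 ✓
Row 7: (7,2)P 2/2 ✓ · (7,3)P 3/3 ✓ · (7,4)P 1/1 ✓
For instance (2,4) has only 0/1 same-type neighbors, below 3/5.

No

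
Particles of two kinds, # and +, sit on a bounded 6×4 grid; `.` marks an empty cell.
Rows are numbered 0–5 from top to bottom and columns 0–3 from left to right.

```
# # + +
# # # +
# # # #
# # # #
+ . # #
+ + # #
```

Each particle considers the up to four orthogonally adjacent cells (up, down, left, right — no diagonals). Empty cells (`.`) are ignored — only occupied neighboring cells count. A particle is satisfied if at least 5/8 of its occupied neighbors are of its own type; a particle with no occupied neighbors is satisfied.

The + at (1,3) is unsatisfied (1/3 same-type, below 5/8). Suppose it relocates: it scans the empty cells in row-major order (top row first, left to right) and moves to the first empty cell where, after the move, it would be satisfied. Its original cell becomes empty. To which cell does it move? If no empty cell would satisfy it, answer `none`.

none

Vacating (1,3). Empty cells in order:
  (4,1): 2/4 same-type → still unsatisfied.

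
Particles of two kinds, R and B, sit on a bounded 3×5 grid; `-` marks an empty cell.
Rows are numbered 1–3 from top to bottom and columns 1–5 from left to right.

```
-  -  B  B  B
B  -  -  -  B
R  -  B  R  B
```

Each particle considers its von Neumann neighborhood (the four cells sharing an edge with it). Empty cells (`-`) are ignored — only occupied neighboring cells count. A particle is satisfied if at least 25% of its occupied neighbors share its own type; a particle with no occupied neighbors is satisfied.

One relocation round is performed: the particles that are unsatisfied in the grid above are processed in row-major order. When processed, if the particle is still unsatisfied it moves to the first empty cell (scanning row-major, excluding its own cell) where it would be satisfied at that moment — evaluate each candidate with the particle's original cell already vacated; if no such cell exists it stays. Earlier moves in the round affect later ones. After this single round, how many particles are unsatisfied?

0

Initially unsatisfied (in order): (2,1), (3,1), (3,3), (3,4).
  (2,1) → (1,1).
  (3,1): now satisfied by earlier moves; stays.
  (3,3) → (1,2).
  (3,4) → (2,1).
Resulting grid:
B B B B B
R - - - B
R - - - B
All satisfied now.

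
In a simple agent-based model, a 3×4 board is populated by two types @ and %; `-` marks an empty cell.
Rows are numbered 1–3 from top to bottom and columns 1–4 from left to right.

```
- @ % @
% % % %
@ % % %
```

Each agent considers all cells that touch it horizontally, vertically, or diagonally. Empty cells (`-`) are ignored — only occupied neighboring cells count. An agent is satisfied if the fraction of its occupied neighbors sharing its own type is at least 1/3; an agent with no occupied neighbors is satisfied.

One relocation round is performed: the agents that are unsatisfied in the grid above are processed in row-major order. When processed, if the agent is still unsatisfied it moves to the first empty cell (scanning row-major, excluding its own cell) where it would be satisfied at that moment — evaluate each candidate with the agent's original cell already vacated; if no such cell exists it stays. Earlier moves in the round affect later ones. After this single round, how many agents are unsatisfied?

Initially unsatisfied (in order): (1,2), (1,4), (3,1).
  (1,2): no empty cell satisfies it; stays.
  (1,4) → (1,1).
  (3,1): no empty cell satisfies it; stays.
Resulting grid:
@ @ % -
% % % %
@ % % %
Unsatisfied now: (1,2), (3,1).

2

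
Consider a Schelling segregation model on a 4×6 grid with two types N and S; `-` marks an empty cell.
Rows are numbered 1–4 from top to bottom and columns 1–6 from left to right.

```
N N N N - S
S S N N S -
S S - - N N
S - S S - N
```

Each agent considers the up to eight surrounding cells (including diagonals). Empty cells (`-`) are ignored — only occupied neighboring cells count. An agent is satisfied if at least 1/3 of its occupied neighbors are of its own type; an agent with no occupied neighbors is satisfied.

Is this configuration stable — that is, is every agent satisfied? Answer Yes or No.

No

(1,1)N 1/3 ✓
(1,2)N 3/5 ✓
(1,3)N 4/5 ✓
(1,4)N 3/4 ✓
(1,6)S 1/1 ✓
(2,1)S 3/5 ✓
(2,2)S 3/7 ✓
(2,3)N 4/6 ✓
(2,4)N 4/5 ✓
(2,5)S 1/5 ✗
(3,1)S 4/4 ✓
(3,2)S 5/6 ✓
(3,5)N 3/5 ✓
(3,6)N 2/3 ✓
(4,1)S 2/2 ✓
(4,3)S 2/2 ✓
(4,4)S 1/2 ✓
(4,6)N 2/2 ✓
For instance (2,5) has only 1/5 same-type neighbors, below 1/3.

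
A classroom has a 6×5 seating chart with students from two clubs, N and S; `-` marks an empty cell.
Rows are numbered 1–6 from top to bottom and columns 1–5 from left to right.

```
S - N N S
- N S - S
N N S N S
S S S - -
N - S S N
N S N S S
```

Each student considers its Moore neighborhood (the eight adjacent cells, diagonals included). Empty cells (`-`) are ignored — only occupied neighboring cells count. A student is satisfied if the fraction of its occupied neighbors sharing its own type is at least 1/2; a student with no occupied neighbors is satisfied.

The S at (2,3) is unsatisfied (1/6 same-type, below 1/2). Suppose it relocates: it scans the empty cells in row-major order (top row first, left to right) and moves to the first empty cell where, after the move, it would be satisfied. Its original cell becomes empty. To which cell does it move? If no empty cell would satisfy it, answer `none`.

Vacating (2,3). Empty cells in order:
  (1,2): 1/3 same-type → still unsatisfied.
  (2,1): 1/4 same-type → still unsatisfied.
  (2,4): 4/7 same-type → satisfied — stop here.

(2,4)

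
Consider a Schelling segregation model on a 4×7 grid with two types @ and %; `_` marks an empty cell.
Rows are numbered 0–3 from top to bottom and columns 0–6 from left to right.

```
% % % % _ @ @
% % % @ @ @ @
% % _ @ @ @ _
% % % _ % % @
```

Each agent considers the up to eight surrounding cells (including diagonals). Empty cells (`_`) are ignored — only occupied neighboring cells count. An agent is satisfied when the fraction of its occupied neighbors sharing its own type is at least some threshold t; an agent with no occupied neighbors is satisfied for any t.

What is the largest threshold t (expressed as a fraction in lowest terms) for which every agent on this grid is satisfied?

1/4

Row 0: (0,0)% 3/3 · (0,1)% 5/5 · (0,2)% 4/5 · (0,3)% 2/4 · (0,5)@ 4/4 · (0,6)@ 3/3
Row 1: (1,0)% 5/5 · (1,1)% 7/7 · (1,2)% 5/7 · (1,3)@ 3/6 · (1,4)@ 6/7 · (1,5)@ 6/6 · (1,6)@ 4/4
Row 2: (2,0)% 5/5 · (2,1)% 7/7 · (2,3)@ 3/6 · (2,4)@ 5/7 · (2,5)@ 5/7
Row 3: (3,0)% 3/3 · (3,1)% 4/4 · (3,2)% 2/3 · (3,4)% 1/4 · (3,5)% 1/4 · (3,6)@ 1/2
The smallest same-type fraction is 1/4 at (3,4), which reduces to 1/4. Any threshold above that leaves this agent unsatisfied.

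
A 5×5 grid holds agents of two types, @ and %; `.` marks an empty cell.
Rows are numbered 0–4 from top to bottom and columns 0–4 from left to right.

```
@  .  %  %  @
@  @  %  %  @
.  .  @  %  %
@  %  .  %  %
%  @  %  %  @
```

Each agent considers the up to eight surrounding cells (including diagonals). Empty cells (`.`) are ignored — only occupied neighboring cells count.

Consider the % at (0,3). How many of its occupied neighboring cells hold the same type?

Occupied neighbors of (0,3): (0,2)=%, (0,4)=@, (1,2)=%, (1,3)=%, (1,4)=@.
Same type (%): 3 of 5.

3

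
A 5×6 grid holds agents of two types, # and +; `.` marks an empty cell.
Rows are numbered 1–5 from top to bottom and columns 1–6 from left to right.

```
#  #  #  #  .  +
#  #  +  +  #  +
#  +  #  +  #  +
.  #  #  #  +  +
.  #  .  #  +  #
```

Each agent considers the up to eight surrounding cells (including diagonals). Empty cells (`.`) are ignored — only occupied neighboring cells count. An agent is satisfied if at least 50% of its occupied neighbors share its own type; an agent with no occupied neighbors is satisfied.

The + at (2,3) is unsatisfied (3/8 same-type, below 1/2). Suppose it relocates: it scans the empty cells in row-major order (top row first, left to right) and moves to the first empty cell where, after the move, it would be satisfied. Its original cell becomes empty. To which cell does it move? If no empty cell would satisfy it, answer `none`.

Vacating (2,3). Empty cells in order:
  (1,5): 3/5 same-type → satisfied — stop here.

(1,5)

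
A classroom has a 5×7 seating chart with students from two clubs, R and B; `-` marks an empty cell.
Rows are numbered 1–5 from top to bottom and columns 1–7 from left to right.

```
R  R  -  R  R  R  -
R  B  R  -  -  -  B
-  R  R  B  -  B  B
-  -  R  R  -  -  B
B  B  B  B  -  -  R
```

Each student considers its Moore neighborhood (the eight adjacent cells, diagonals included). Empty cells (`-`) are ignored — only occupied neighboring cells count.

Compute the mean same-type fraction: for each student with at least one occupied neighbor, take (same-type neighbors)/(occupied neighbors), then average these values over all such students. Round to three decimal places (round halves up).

(1,1)R 2/3
(1,2)R 3/4
(1,4)R 2/2
(1,5)R 2/2
(1,6)R 1/2
(2,1)R 3/4
(2,2)B 0/6
(2,3)R 4/6
(2,7)B 2/3
(3,2)R 4/5
(3,3)R 4/6
(3,4)B 0/4
(3,6)B 3/3
(3,7)B 3/3
(4,3)R 3/7
(4,4)R 2/5
(4,7)B 2/3
(5,1)B 1/1
(5,2)B 2/3
(5,3)B 2/4
(5,4)B 1/3
(5,7)R 0/1
Sum over 22 students: 2/3 + 3/4 + 2/2 + 2/2 + 1/2 + 3/4 + 0/6 + 4/6 + 2/3 + 4/5 + 4/6 + 0/4 + 3/3 + 3/3 + 3/7 + 2/5 + 2/3 + 1/1 + 2/3 + 2/4 + 1/3 + 0/1 = 2827/210; mean = 2827/210 ÷ 22 = 257/420 = 0.611904… → 0.612.

0.612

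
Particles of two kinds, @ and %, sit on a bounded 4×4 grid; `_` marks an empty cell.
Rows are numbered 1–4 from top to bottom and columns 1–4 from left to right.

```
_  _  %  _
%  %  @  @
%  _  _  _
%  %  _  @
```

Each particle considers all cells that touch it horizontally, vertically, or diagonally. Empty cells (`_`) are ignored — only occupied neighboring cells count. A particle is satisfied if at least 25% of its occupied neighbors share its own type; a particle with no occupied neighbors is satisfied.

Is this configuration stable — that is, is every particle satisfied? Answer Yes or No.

(1,3)% 1/3 ✓
(2,1)% 2/2 ✓
(2,2)% 3/4 ✓
(2,3)@ 1/3 ✓
(2,4)@ 1/2 ✓
(3,1)% 4/4 ✓
(4,1)% 2/2 ✓
(4,2)% 2/2 ✓
(4,4)@ 0/0 ✓
All meet the threshold, so the configuration is stable.

Yes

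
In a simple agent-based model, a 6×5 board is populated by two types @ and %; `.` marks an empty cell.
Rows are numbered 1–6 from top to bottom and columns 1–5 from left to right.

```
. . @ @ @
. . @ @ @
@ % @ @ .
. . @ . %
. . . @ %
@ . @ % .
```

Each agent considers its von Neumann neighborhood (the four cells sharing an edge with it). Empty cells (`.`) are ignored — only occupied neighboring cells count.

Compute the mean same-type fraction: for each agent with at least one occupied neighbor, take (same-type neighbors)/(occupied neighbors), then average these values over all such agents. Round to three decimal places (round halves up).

0.641

Row 1: (1,3)@ 2/2 · (1,4)@ 3/3 · (1,5)@ 2/2
Row 2: (2,3)@ 3/3 · (2,4)@ 4/4 · (2,5)@ 2/2
Row 3: (3,1)@ 0/1 · (3,2)% 0/2 · (3,3)@ 3/4 · (3,4)@ 2/2
Row 4: (4,3)@ 1/1 · (4,5)% 1/1
Row 5: (5,4)@ 0/2 · (5,5)% 1/2
Row 6: (6,1)@ — no occupied neighbors · (6,3)@ 0/1 · (6,4)% 0/2
Sum over 16 agents: 2/2 + 3/3 + 2/2 + 3/3 + 4/4 + 2/2 + 0/1 + 0/2 + 3/4 + 2/2 + 1/1 + 1/1 + 0/2 + 1/2 + 0/1 + 0/2 = 41/4; mean = 41/4 ÷ 16 = 41/64 = 0.640625 → 0.641.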